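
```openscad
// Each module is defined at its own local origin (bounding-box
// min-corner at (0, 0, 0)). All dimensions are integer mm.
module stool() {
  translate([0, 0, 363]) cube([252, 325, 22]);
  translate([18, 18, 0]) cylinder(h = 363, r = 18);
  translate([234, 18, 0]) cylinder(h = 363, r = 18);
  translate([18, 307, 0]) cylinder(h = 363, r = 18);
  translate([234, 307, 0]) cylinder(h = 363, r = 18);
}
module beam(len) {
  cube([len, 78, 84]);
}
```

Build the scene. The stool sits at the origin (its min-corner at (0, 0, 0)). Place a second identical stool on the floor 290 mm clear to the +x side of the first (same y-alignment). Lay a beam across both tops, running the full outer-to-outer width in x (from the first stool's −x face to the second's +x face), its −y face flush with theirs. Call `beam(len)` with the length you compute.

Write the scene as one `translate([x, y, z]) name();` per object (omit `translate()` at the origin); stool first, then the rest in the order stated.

stool();
translate([542, 0, 0]) stool();
translate([0, 0, 385]) beam(794);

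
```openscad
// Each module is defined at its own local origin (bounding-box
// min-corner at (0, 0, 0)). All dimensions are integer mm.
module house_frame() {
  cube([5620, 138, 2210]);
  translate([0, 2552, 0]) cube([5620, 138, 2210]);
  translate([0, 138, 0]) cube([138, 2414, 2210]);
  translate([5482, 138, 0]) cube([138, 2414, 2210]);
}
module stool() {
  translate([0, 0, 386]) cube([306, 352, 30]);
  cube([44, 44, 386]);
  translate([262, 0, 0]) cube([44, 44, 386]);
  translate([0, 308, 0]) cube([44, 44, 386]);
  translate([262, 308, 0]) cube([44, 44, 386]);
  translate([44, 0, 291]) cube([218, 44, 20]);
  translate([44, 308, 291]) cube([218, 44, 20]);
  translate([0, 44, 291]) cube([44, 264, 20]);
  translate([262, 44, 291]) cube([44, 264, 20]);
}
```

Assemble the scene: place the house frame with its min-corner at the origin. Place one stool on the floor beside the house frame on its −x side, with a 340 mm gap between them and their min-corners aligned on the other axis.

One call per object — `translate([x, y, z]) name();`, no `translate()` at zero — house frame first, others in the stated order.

house_frame();
translate([-646, 0, 0]) stool();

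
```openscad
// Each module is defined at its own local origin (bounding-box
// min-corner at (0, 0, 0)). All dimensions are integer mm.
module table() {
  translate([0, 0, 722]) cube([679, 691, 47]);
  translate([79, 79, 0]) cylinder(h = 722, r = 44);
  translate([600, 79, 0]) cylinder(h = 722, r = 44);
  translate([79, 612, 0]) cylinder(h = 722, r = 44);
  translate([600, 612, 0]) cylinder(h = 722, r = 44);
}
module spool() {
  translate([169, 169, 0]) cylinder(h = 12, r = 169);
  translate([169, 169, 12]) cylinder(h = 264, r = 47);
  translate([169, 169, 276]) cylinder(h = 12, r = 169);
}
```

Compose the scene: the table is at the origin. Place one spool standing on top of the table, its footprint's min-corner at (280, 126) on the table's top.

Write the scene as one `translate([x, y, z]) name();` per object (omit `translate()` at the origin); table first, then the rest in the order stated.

table();
translate([280, 126, 769]) spool();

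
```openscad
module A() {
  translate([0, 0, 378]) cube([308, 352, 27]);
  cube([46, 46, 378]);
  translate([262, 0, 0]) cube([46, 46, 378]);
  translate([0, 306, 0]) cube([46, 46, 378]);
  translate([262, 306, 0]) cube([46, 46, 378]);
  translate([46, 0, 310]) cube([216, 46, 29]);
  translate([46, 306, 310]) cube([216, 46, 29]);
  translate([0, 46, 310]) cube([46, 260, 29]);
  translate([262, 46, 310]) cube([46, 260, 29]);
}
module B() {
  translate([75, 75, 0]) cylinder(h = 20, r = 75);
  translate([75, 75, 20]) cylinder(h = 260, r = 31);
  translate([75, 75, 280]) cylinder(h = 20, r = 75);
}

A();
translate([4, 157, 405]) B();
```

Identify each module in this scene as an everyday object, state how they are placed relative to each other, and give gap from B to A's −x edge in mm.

A is a stool. B is a spool. The spool is on top of the stool. The gap from the spool to the stool's −x edge is 4 mm.

The spool's min-x is at 4; the stool's min-x is 0; gap = 4 mm.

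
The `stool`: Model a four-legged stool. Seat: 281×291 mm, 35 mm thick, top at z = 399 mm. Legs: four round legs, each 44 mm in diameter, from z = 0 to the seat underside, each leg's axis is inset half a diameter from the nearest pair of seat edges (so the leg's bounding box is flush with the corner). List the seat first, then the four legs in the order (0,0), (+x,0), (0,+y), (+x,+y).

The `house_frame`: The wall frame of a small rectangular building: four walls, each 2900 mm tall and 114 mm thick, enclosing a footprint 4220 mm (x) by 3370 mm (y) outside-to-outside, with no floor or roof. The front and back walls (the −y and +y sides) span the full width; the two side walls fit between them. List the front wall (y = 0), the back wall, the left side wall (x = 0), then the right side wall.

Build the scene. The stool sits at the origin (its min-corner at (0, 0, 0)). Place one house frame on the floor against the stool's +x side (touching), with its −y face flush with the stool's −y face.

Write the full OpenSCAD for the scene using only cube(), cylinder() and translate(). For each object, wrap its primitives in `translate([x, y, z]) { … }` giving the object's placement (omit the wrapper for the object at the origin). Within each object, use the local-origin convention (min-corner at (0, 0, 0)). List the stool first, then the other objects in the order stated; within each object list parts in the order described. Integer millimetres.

translate([0, 0, 364]) cube([281, 291, 35]);
translate([22, 22, 0]) cylinder(h = 364, r = 22);
translate([259, 22, 0]) cylinder(h = 364, r = 22);
translate([22, 269, 0]) cylinder(h = 364, r = 22);
translate([259, 269, 0]) cylinder(h = 364, r = 22);
translate([281, 0, 0]) {
  cube([4220, 114, 2900]);
  translate([0, 3256, 0]) cube([4220, 114, 2900]);
  translate([0, 114, 0]) cube([114, 3142, 2900]);
  translate([4106, 114, 0]) cube([114, 3142, 2900]);
}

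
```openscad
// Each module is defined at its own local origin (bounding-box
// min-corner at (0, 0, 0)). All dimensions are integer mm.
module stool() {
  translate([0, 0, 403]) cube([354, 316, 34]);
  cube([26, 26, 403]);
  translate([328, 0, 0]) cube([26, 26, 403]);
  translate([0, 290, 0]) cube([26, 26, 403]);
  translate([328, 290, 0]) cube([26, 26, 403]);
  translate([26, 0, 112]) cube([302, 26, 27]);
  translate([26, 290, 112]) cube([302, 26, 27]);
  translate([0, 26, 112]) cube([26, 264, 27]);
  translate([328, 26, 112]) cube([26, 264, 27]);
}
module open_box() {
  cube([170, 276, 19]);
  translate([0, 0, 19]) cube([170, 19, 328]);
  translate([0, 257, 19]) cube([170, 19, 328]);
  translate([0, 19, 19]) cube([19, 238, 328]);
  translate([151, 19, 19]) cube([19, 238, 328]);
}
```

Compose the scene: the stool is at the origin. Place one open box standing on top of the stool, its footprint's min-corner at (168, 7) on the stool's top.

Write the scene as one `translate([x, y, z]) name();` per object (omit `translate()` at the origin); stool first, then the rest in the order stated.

stool();
translate([168, 7, 437]) open_box();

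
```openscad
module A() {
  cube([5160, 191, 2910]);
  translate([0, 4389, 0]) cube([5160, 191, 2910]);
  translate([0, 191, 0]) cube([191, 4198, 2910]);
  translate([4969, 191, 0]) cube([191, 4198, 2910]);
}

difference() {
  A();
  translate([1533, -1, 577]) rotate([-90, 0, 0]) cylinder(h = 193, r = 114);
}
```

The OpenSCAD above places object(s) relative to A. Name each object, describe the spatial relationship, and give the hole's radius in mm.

The subtracted cylinder has r = 114 mm.

A is a house frame. The house frame has a circular hole through its front wall. The hole's radius is 114 mm.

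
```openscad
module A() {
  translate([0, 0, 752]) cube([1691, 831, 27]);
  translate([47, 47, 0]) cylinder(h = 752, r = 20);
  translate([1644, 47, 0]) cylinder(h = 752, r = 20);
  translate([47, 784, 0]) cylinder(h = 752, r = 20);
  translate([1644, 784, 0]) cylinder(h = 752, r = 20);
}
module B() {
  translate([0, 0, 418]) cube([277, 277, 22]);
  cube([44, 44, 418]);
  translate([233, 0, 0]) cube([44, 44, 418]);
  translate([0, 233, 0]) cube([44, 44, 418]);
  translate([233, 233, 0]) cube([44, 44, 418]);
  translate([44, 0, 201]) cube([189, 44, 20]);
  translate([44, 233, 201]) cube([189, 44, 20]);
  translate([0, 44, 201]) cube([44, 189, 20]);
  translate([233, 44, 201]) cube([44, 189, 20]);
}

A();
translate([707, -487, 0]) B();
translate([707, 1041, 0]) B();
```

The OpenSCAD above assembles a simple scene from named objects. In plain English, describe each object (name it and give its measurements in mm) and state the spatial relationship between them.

A is a table with a 1691×831 mm rectangular top, 27 mm thick, top surface at z = 779 mm, supported by four round legs of 40 mm diameter, each leg's bounding box inset 27 mm from the nearest pair of top edges, running from the floor.

B is a four-legged stool. The seat is a 277×277×22 mm slab whose top surface is at z = 440 mm; four square legs, each 44×44 mm in cross-section, run from the floor (z = 0) to the underside of the seat, each flush with a corner of the seat. Four stretchers, 44 mm wide and 20 mm tall, connect adjacent legs with their undersides at z = 201 mm, each running between the inner faces of the legs it joins and aligned with the legs' outer faces on the other axis.

Two stools sit around the table at the −y, +y sides.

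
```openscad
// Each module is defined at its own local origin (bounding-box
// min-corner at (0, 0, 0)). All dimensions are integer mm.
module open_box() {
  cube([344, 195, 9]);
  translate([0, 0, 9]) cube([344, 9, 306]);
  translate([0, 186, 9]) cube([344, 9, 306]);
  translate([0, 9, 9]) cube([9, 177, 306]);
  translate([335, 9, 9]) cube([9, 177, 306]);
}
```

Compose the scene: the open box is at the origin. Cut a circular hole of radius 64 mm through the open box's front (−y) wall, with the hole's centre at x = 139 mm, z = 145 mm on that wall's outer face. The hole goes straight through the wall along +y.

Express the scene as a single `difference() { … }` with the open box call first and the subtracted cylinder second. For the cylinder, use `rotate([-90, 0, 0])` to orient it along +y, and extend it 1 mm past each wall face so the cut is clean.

difference() {
  open_box();
  translate([139, -1, 145]) rotate([-90, 0, 0]) cylinder(h = 11, r = 64);
}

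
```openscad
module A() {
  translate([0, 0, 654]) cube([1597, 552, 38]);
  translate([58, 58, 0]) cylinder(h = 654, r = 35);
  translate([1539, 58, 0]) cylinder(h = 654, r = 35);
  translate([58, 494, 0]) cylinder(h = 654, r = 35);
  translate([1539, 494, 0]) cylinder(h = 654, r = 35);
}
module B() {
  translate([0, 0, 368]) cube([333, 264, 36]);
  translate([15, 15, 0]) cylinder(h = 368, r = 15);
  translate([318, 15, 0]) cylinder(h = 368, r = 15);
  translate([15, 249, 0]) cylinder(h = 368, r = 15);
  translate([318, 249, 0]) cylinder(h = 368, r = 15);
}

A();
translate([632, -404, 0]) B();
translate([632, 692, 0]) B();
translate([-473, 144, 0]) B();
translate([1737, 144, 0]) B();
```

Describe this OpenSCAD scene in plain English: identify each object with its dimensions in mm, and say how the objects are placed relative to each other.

A is a table with a 1597×552 mm rectangular top, 38 mm thick, top surface at z = 692 mm, supported by four round legs of 70 mm diameter, each leg's bounding box inset 23 mm from the nearest pair of top edges, running from the floor.

B is a simple wooden stool: a rectangular seat 333 mm (x) by 264 mm (y), 36 mm thick, top face at z = 404 mm, on four round legs, each 30 mm in diameter. The legs rest on z = 0, each leg's axis is inset half a diameter from the nearest pair of seat edges (so the leg's bounding box is flush with the corner).

Four stools sit around the table at the −y, +y, −x, +x sides.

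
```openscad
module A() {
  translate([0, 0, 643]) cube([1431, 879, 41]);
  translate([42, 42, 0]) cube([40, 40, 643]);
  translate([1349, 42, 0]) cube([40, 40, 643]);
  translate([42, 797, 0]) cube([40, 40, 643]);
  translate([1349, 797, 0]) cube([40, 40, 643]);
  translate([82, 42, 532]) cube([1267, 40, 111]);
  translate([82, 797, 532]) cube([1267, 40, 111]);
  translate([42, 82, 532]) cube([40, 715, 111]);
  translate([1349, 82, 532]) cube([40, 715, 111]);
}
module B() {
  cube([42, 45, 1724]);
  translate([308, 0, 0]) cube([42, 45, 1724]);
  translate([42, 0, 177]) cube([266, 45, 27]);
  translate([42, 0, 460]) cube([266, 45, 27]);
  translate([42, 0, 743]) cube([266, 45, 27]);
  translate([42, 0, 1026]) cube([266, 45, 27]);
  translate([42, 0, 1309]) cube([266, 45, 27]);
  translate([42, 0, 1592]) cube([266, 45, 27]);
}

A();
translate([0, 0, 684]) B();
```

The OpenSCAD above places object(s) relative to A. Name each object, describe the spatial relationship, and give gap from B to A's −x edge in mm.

The ladder's min-x is at 0; the table's min-x is 0; gap = 0 mm.

A is a table. B is a ladder. The ladder is on top of the table. The gap from the ladder to the table's −x edge is 0 mm.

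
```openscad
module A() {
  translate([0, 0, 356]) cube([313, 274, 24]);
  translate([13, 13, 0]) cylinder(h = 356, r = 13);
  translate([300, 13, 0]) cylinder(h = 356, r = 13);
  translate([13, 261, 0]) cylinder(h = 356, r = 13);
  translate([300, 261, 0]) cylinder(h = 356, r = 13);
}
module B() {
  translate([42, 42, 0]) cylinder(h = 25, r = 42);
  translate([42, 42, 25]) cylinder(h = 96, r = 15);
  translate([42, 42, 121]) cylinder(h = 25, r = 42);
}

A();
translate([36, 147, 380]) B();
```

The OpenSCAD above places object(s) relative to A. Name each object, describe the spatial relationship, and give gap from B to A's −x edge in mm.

The spool's min-x is at 36; the stool's min-x is 0; gap = 36 mm.

A is a stool. B is a spool. The spool is on top of the stool. The gap from the spool to the stool's −x edge is 36 mm.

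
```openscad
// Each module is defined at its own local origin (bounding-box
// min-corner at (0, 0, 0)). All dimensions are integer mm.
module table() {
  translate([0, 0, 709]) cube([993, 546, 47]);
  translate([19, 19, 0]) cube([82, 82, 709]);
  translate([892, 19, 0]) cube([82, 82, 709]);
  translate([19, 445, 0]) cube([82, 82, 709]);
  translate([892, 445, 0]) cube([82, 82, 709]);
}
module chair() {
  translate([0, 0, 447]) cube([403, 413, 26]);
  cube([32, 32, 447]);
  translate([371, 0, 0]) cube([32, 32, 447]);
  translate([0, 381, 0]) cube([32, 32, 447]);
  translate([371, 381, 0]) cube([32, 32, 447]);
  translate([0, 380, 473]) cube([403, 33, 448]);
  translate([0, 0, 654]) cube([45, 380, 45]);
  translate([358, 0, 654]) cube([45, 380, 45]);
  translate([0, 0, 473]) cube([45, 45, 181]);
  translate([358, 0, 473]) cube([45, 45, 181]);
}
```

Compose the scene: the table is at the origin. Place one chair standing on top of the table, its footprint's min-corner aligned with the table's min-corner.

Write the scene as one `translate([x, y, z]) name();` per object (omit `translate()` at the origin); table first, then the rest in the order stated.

table();
translate([0, 0, 756]) chair();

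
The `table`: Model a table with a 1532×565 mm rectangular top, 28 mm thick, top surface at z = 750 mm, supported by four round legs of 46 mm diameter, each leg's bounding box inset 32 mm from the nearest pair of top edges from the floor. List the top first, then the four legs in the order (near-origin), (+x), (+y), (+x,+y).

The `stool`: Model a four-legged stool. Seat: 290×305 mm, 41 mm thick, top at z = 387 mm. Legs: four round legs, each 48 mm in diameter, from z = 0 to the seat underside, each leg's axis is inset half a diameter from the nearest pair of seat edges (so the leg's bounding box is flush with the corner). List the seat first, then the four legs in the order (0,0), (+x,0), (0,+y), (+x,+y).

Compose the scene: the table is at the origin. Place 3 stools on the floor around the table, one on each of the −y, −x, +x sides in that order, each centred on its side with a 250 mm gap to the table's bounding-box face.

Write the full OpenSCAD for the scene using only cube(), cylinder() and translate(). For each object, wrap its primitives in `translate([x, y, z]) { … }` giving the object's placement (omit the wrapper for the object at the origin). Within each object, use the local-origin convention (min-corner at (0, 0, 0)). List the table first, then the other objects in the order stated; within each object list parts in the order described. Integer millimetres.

translate([0, 0, 722]) cube([1532, 565, 28]);
translate([55, 55, 0]) cylinder(h = 722, r = 23);
translate([1477, 55, 0]) cylinder(h = 722, r = 23);
translate([55, 510, 0]) cylinder(h = 722, r = 23);
translate([1477, 510, 0]) cylinder(h = 722, r = 23);
translate([621, -555, 0]) {
  translate([0, 0, 346]) cube([290, 305, 41]);
  translate([24, 24, 0]) cylinder(h = 346, r = 24);
  translate([266, 24, 0]) cylinder(h = 346, r = 24);
  translate([24, 281, 0]) cylinder(h = 346, r = 24);
  translate([266, 281, 0]) cylinder(h = 346, r = 24);
}
translate([-540, 130, 0]) {
  translate([0, 0, 346]) cube([290, 305, 41]);
  translate([24, 24, 0]) cylinder(h = 346, r = 24);
  translate([266, 24, 0]) cylinder(h = 346, r = 24);
  translate([24, 281, 0]) cylinder(h = 346, r = 24);
  translate([266, 281, 0]) cylinder(h = 346, r = 24);
}
translate([1782, 130, 0]) {
  translate([0, 0, 346]) cube([290, 305, 41]);
  translate([24, 24, 0]) cylinder(h = 346, r = 24);
  translate([266, 24, 0]) cylinder(h = 346, r = 24);
  translate([24, 281, 0]) cylinder(h = 346, r = 24);
  translate([266, 281, 0]) cylinder(h = 346, r = 24);
}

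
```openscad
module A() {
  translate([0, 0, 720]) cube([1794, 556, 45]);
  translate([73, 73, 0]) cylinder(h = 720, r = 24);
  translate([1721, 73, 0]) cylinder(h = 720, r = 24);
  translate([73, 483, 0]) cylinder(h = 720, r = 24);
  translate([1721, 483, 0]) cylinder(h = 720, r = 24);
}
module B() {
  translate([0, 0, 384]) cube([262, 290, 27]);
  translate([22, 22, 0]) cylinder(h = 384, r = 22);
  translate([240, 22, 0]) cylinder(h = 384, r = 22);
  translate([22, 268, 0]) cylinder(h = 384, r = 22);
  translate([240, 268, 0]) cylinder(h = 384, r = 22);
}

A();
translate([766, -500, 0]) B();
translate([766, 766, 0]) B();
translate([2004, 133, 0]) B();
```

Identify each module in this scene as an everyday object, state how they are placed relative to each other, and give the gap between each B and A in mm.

Each stool's nearest face is 210 mm from the table's bounding box.

A is a table. B is a stool. Three stools sit around the table at the −y, +y, +x sides. The gap between each stool and the table is 210 mm.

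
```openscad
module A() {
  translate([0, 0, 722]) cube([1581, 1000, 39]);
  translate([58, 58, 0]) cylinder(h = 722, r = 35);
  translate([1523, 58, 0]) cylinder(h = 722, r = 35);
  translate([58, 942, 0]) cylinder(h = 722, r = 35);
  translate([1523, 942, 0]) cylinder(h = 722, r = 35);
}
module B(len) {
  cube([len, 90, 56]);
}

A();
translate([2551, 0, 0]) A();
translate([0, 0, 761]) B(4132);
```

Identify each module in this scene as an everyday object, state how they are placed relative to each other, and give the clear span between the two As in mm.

A is a table. B is a beam. A beam spans the tops of two tables. The clear span between the two tables is 970 mm.

Second table starts at x = 2551; first ends at x = 1581; clear span = 2551 − 1581 = 970 mm.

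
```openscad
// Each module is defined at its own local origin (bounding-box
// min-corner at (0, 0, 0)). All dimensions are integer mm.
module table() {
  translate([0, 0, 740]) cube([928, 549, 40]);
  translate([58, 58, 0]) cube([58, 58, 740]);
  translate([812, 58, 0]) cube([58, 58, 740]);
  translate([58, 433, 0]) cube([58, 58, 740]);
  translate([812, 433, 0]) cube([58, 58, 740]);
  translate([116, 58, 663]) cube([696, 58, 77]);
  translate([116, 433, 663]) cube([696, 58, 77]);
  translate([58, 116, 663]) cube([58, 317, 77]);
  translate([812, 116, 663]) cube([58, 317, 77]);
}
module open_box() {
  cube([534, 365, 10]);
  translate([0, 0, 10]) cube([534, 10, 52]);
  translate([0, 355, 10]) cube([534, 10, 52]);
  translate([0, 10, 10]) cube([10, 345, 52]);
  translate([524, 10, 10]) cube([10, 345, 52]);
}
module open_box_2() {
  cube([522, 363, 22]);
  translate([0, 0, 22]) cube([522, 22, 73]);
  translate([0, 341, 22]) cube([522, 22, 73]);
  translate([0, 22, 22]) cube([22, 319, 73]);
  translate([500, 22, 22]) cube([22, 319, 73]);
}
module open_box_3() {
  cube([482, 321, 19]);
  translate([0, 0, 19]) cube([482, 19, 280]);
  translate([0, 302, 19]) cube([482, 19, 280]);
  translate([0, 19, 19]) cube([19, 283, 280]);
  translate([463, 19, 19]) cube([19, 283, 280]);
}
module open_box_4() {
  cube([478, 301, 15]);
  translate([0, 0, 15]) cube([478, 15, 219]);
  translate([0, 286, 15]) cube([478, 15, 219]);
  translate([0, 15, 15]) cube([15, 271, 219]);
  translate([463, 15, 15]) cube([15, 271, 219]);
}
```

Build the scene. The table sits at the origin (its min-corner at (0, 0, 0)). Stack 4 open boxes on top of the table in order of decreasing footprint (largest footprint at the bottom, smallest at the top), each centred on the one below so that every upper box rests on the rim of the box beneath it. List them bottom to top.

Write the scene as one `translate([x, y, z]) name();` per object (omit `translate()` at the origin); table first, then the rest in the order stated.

table();
translate([197, 92, 780]) open_box();
translate([203, 93, 842]) open_box_2();
translate([223, 114, 937]) open_box_3();
translate([225, 124, 1236]) open_box_4();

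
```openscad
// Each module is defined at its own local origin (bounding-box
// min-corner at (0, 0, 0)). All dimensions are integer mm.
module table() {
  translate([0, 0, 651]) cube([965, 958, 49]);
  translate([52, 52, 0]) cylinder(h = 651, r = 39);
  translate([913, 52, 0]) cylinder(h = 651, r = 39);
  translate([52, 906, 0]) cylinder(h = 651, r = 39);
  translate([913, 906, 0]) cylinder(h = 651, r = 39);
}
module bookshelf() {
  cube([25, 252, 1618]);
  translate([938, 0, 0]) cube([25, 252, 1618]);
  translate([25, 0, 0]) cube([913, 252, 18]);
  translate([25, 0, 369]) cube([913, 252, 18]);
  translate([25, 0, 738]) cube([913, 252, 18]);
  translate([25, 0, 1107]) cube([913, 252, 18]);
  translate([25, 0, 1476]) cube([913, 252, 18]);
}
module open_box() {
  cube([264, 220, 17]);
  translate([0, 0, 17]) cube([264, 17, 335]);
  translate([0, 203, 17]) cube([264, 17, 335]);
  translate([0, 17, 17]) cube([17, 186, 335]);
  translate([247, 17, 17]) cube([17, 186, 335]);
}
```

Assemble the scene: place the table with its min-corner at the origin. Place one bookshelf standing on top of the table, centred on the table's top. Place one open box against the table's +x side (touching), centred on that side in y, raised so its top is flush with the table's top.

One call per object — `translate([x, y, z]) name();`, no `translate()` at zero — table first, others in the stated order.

table();
translate([1, 353, 700]) bookshelf();
translate([965, 369, 348]) open_box();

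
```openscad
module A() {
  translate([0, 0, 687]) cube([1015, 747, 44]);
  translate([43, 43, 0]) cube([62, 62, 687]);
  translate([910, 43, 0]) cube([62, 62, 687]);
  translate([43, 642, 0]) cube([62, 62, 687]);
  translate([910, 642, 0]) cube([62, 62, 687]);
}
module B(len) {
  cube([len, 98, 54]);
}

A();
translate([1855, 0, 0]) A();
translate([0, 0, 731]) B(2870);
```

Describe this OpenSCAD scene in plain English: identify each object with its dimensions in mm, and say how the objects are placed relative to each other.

A is a table with a 1015×747 mm rectangular top, 44 mm thick, top surface at z = 731 mm, supported by four 62×62 mm square legs, each inset 43 mm from the nearest pair of top edges, running from the floor.

B is a rectangular beam 2870 mm long (x), 98 mm deep (y), 54 mm thick (z).

The beam spans the tops of two tables placed 840 mm apart, resting at z = 731 mm.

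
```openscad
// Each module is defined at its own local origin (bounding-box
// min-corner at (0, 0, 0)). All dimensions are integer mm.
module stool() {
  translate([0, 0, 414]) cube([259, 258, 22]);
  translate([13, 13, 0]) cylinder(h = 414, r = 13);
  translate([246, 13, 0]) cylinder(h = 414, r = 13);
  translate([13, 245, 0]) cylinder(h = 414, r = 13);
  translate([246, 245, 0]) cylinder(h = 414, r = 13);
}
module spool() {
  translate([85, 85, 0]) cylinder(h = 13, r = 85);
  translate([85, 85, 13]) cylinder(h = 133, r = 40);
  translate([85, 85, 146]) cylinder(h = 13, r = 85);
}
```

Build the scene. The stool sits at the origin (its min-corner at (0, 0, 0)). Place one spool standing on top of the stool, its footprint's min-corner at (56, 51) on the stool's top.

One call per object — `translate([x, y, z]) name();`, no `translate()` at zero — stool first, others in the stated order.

stool();
translate([56, 51, 436]) spool();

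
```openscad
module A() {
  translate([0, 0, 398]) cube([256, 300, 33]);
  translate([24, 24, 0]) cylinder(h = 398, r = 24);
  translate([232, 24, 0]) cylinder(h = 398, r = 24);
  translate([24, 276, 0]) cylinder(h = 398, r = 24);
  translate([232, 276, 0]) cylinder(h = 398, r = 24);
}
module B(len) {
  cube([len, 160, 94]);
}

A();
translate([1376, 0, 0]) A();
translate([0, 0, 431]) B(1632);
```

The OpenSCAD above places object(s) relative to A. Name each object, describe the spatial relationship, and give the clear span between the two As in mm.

A is a stool. B is a beam. A beam spans the tops of two stools. The clear span between the two stools is 1120 mm.

Second stool starts at x = 1376; first ends at x = 256; clear span = 1376 − 256 = 1120 mm.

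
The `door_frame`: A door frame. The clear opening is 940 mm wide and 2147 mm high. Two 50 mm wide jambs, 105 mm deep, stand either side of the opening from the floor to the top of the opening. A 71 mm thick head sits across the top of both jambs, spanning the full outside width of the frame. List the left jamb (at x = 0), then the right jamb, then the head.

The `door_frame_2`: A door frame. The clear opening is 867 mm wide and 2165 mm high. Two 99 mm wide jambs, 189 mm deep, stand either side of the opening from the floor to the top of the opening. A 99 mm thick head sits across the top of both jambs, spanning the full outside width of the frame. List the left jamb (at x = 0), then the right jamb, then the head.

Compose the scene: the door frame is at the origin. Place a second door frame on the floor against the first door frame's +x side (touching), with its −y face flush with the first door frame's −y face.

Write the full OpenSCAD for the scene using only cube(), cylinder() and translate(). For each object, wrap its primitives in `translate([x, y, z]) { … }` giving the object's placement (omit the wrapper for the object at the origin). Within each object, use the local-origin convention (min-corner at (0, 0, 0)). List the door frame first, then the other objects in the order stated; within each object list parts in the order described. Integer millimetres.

cube([50, 105, 2147]);
translate([990, 0, 0]) cube([50, 105, 2147]);
translate([0, 0, 2147]) cube([1040, 105, 71]);
translate([1040, 0, 0]) {
  cube([99, 189, 2165]);
  translate([966, 0, 0]) cube([99, 189, 2165]);
  translate([0, 0, 2165]) cube([1065, 189, 99]);
}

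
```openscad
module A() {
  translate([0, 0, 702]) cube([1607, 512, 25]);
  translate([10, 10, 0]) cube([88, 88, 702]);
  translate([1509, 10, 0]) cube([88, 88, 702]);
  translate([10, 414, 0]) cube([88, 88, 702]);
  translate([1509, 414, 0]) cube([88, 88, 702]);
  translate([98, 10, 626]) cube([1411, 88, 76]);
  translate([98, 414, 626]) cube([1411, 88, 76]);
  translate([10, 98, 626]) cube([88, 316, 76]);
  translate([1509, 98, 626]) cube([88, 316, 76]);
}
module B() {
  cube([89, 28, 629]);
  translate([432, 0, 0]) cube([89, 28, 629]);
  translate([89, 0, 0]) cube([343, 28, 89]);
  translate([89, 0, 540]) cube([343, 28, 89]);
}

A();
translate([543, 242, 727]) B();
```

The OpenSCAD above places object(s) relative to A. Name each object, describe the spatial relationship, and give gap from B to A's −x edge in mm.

A is a table. B is a picture frame. The picture frame is on top of the table, centred. The gap from the picture frame to the table's −x edge is 543 mm.

The picture frame's min-x is at 543; the table's min-x is 0; gap = 543 mm.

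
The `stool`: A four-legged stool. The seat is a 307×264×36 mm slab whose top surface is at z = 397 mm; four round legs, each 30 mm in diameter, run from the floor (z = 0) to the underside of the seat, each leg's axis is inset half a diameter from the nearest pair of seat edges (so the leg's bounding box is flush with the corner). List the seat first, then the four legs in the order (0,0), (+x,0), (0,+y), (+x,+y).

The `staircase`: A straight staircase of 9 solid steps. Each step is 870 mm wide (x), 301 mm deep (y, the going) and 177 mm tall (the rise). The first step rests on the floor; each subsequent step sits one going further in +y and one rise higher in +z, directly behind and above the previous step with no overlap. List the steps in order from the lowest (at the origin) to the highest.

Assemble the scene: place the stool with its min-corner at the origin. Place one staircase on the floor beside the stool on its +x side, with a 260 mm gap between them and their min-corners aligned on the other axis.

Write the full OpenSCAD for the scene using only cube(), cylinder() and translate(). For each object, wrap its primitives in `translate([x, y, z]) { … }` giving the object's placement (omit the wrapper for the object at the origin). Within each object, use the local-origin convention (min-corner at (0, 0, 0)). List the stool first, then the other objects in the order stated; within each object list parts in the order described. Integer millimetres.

translate([0, 0, 361]) cube([307, 264, 36]);
translate([15, 15, 0]) cylinder(h = 361, r = 15);
translate([292, 15, 0]) cylinder(h = 361, r = 15);
translate([15, 249, 0]) cylinder(h = 361, r = 15);
translate([292, 249, 0]) cylinder(h = 361, r = 15);
translate([567, 0, 0]) {
  cube([870, 301, 177]);
  translate([0, 301, 177]) cube([870, 301, 177]);
  translate([0, 602, 354]) cube([870, 301, 177]);
  translate([0, 903, 531]) cube([870, 301, 177]);
  translate([0, 1204, 708]) cube([870, 301, 177]);
  translate([0, 1505, 885]) cube([870, 301, 177]);
  translate([0, 1806, 1062]) cube([870, 301, 177]);
  translate([0, 2107, 1239]) cube([870, 301, 177]);
  translate([0, 2408, 1416]) cube([870, 301, 177]);
}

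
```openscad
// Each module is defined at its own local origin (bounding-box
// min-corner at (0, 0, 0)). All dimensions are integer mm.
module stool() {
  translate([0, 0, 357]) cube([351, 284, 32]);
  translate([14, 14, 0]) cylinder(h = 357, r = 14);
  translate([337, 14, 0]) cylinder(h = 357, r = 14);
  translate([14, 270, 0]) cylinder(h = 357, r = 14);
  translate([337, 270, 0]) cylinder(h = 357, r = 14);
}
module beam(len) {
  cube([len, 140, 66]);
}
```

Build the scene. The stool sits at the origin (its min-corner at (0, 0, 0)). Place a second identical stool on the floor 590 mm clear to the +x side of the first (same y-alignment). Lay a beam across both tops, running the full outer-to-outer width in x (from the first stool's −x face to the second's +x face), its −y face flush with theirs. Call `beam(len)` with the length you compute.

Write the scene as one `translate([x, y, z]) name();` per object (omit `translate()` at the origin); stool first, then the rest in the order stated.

stool();
translate([941, 0, 0]) stool();
translate([0, 0, 389]) beam(1292);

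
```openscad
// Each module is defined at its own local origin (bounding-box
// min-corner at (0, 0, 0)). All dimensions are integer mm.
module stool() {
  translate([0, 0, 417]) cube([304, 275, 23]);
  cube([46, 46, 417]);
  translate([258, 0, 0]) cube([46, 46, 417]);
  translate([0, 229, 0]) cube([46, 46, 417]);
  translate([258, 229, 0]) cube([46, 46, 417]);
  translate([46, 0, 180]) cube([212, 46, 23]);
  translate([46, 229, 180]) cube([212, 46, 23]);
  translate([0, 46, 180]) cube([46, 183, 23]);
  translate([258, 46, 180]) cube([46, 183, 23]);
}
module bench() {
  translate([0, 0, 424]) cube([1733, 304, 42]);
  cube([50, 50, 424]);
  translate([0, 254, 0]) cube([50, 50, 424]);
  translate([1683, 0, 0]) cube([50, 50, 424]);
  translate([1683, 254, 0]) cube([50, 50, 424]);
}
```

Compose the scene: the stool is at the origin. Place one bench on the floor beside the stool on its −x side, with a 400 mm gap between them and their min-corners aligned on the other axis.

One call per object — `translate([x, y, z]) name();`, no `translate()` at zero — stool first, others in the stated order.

stool();
translate([-2133, 0, 0]) bench();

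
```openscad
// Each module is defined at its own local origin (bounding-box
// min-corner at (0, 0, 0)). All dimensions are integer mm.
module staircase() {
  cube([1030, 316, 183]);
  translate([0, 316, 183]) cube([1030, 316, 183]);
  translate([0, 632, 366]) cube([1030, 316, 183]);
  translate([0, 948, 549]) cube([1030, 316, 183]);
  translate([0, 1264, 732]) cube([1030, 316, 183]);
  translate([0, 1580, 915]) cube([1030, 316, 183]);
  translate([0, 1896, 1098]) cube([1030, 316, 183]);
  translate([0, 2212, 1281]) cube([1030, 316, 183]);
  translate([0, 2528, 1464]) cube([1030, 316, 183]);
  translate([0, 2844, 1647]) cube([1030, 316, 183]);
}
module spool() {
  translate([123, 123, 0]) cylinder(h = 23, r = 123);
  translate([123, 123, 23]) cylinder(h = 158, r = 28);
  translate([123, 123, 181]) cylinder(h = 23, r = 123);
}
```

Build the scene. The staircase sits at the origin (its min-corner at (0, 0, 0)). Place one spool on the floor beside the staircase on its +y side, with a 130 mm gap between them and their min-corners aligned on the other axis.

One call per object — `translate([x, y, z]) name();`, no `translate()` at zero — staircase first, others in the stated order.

staircase();
translate([0, 3290, 0]) spool();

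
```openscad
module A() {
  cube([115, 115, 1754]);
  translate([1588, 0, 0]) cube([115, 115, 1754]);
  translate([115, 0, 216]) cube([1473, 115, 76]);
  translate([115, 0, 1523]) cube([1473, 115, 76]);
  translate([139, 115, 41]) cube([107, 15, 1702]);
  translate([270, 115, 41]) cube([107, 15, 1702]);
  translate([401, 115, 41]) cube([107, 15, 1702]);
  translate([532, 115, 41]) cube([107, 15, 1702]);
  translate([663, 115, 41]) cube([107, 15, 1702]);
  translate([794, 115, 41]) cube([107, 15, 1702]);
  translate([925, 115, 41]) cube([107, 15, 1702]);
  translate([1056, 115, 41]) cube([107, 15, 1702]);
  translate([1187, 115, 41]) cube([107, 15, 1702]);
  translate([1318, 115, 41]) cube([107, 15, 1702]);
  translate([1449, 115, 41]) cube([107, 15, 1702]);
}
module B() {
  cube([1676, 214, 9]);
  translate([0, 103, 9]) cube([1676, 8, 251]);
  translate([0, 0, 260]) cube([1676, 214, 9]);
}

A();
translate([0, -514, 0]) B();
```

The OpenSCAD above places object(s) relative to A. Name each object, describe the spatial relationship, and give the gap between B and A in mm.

The I-beam's nearest face is 300 mm from the fence section's −y face.

A is a fence section. B is an I-beam. The I-beam is on the floor beside the fence section on its −y side. The gap between the I-beam and the fence section is 300 mm.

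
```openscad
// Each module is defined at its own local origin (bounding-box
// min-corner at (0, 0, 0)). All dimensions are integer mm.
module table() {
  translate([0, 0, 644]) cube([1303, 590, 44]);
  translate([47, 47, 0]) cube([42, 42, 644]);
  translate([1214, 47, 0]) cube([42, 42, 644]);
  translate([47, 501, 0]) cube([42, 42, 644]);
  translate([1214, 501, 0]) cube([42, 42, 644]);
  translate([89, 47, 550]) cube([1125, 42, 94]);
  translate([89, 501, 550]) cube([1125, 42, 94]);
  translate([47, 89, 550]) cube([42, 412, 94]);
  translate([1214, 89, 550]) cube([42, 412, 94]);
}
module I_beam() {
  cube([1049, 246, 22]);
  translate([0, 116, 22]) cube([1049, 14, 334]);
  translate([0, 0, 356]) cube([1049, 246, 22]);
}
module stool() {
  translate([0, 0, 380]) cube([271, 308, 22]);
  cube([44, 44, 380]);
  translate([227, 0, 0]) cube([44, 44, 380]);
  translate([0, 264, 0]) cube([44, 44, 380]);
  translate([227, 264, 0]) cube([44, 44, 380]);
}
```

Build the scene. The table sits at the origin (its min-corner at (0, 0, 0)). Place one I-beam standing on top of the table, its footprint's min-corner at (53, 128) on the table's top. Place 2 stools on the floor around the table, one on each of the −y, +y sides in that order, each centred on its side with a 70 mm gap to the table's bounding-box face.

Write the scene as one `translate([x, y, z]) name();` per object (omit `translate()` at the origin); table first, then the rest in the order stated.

table();
translate([53, 128, 688]) I_beam();
translate([516, -378, 0]) stool();
translate([516, 660, 0]) stool();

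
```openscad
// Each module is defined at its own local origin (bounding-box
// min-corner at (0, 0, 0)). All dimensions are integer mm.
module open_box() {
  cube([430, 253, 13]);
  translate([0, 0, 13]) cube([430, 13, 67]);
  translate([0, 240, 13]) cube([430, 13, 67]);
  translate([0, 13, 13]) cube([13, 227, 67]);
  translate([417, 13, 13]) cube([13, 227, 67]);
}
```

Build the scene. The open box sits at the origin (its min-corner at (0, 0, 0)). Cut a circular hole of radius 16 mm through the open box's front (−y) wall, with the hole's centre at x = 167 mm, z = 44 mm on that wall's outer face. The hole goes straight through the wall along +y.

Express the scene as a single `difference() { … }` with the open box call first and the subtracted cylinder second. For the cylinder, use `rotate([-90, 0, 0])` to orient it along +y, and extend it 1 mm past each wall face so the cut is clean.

difference() {
  open_box();
  translate([167, -1, 44]) rotate([-90, 0, 0]) cylinder(h = 15, r = 16);
}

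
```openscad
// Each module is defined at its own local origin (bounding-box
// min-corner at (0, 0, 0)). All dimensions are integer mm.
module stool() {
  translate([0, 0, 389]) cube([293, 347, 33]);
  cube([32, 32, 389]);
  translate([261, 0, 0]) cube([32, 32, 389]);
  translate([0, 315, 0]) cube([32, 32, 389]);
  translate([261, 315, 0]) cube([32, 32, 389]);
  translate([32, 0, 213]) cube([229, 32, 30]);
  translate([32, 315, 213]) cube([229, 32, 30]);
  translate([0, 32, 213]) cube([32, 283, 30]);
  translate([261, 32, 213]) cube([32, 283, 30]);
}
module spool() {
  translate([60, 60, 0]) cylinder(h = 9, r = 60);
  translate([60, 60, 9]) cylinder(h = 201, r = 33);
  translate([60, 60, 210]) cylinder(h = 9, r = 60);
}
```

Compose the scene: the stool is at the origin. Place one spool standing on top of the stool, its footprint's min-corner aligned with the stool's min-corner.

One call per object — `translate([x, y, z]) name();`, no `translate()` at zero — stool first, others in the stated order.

stool();
translate([0, 0, 422]) spool();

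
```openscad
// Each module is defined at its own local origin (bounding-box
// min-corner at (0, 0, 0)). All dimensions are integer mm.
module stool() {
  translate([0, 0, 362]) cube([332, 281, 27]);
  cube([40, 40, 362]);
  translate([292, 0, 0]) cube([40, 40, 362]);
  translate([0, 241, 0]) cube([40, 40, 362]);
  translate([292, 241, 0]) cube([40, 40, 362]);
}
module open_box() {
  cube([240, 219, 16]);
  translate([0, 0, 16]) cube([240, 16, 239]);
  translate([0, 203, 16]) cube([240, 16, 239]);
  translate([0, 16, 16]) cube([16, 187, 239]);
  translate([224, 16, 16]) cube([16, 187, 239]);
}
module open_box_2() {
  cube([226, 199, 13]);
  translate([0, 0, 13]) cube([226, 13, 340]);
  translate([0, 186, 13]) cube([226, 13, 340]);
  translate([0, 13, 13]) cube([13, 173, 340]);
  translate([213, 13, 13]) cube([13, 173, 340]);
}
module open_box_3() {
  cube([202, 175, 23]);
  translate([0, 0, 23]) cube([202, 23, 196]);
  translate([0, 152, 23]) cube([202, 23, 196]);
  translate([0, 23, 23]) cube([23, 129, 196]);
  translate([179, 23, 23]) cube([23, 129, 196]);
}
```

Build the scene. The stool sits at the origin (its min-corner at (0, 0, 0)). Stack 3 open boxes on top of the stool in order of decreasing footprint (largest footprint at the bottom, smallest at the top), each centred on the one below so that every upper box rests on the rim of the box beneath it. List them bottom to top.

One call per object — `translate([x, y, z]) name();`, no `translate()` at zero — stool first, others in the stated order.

stool();
translate([46, 31, 389]) open_box();
translate([53, 41, 644]) open_box_2();
translate([65, 53, 997]) open_box_3();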